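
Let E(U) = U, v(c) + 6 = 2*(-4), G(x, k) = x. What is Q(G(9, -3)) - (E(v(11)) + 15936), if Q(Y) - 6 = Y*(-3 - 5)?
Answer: -15988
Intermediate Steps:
v(c) = -14 (v(c) = -6 + 2*(-4) = -6 - 8 = -14)
Q(Y) = 6 - 8*Y (Q(Y) = 6 + Y*(-3 - 5) = 6 + Y*(-8) = 6 - 8*Y)
Q(G(9, -3)) - (E(v(11)) + 15936) = (6 - 8*9) - (-14 + 15936) = (6 - 72) - 1*15922 = -66 - 15922 = -15988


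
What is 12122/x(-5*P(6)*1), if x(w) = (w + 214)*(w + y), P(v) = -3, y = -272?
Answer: -12122/58853 ≈ -0.20597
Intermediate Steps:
x(w) = (-272 + w)*(214 + w) (x(w) = (w + 214)*(w - 272) = (214 + w)*(-272 + w) = (-272 + w)*(214 + w))
12122/x(-5*P(6)*1) = 12122/(-58208 + (-5*(-3)*1)² - 58*(-5*(-3))) = 12122/(-58208 + (15*1)² - 870) = 12122/(-58208 + 15² - 58*15) = 12122/(-58208 + 225 - 870) = 12122/(-58853) = 12122*(-1/58853) = -12122/58853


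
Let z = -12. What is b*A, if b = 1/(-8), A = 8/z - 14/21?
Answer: ⅙ ≈ 0.16667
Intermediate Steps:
A = -4/3 (A = 8/(-12) - 14/21 = 8*(-1/12) - 14*1/21 = -⅔ - ⅔ = -4/3 ≈ -1.3333)
b = -⅛ ≈ -0.12500
b*A = -⅛*(-4/3) = ⅙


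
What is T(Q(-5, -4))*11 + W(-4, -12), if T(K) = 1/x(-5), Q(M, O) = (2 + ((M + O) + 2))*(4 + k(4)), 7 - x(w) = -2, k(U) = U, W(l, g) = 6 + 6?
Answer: 119/9 ≈ 13.222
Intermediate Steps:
W(l, g) = 12
x(w) = 9 (x(w) = 7 - 1*(-2) = 7 + 2 = 9)
Q(M, O) = 32 + 8*M + 8*O (Q(M, O) = (2 + ((M + O) + 2))*(4 + 4) = (2 + (2 + M + O))*8 = (4 + M + O)*8 = 32 + 8*M + 8*O)
T(K) = ⅑ (T(K) = 1/9 = ⅑)
T(Q(-5, -4))*11 + W(-4, -12) = (⅑)*11 + 12 = 11/9 + 12 = 119/9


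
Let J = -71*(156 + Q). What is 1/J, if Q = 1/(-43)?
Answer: -43/476197 ≈ -9.0299e-5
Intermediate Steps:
Q = -1/43 ≈ -0.023256
J = -476197/43 (J = -71*(156 - 1/43) = -71*6707/43 = -476197/43 ≈ -11074.)
1/J = 1/(-476197/43) = -43/476197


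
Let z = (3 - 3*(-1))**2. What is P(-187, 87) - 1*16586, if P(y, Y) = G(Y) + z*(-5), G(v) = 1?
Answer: -16765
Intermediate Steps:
z = 36 (z = (3 + 3)**2 = 6**2 = 36)
P(y, Y) = -179 (P(y, Y) = 1 + 36*(-5) = 1 - 180 = -179)
P(-187, 87) - 1*16586 = -179 - 1*16586 = -179 - 16586 = -16765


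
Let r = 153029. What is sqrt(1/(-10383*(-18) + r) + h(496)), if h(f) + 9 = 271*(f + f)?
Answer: sqrt(31061864821911490)/339923 ≈ 518.48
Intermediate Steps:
h(f) = -9 + 542*f (h(f) = -9 + 271*(f + f) = -9 + 271*(2*f) = -9 + 542*f)
sqrt(1/(-10383*(-18) + r) + h(496)) = sqrt(1/(-10383*(-18) + 153029) + (-9 + 542*496)) = sqrt(1/(186894 + 153029) + (-9 + 268832)) = sqrt(1/339923 + 268823) = sqrt(91379120630/339923) = sqrt(31061864821911490)/339923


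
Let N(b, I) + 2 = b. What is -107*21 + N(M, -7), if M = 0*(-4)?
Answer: -2249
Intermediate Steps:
M = 0
N(b, I) = -2 + b
-107*21 + N(M, -7) = -107*21 + (-2 + 0) = -2247 - 2 = -2249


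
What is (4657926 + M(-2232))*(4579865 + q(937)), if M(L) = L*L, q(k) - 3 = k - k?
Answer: 44148782553000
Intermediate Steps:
q(k) = 3 (q(k) = 3 + (k - k) = 3 + 0 = 3)
M(L) = L**2
(4657926 + M(-2232))*(4579865 + q(937)) = (4657926 + (-2232)**2)*(4579865 + 3) = (4657926 + 4981824)*4579868 = 9639750*4579868 = 44148782553000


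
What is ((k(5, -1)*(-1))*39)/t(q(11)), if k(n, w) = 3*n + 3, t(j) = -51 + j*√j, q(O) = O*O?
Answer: -351/640 ≈ -0.54844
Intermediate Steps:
q(O) = O²
t(j) = -51 + j^(3/2)
k(n, w) = 3 + 3*n
((k(5, -1)*(-1))*39)/t(q(11)) = (((3 + 3*5)*(-1))*39)/(-51 + (11²)^(3/2)) = (((3 + 15)*(-1))*39)/(-51 + 121^(3/2)) = ((18*(-1))*39)/(-51 + 1331) = -18*39/1280 = -702*1/1280 = -351/640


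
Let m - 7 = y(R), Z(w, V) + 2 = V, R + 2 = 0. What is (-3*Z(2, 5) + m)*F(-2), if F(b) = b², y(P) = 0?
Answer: -8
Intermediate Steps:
R = -2 (R = -2 + 0 = -2)
Z(w, V) = -2 + V
m = 7 (m = 7 + 0 = 7)
(-3*Z(2, 5) + m)*F(-2) = (-3*(-2 + 5) + 7)*(-2)² = (-3*3 + 7)*4 = (-9 + 7)*4 = -2*4 = -8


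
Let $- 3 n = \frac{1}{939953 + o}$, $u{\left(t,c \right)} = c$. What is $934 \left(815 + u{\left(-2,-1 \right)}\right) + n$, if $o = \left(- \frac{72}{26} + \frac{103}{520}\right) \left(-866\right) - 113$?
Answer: $\frac{558659899981528}{734811963} \approx 7.6028 \cdot 10^{5}$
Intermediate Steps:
$o = \frac{549541}{260}$ ($o = \left(\left(-72\right) \frac{1}{26} + 103 \cdot \frac{1}{520}\right) \left(-866\right) - 113 = \left(- \frac{36}{13} + \frac{103}{520}\right) \left(-866\right) - 113 = \left(- \frac{1337}{520}\right) \left(-866\right) - 113 = \frac{578921}{260} - 113 = \frac{549541}{260} \approx 2113.6$)
$n = - \frac{260}{734811963}$ ($n = - \frac{1}{3 \left(939953 + \frac{549541}{260}\right)} = - \frac{1}{3 \cdot \frac{244937321}{260}} = \left(- \frac{1}{3}\right) \frac{260}{244937321} = - \frac{260}{734811963} \approx -3.5383 \cdot 10^{-7}$)
$934 \left(815 + u{\left(-2,-1 \right)}\right) + n = 934 \left(815 - 1\right) - \frac{260}{734811963} = 934 \cdot 814 - \frac{260}{734811963} = 760276 - \frac{260}{734811963} = \frac{558659899981528}{734811963}$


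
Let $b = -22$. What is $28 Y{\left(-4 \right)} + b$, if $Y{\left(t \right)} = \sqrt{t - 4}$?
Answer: $-22 + 56 i \sqrt{2} \approx -22.0 + 79.196 i$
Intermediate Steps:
$Y{\left(t \right)} = \sqrt{-4 + t}$
$28 Y{\left(-4 \right)} + b = 28 \sqrt{-4 - 4} - 22 = 28 \sqrt{-8} - 22 = 28 \cdot 2 i \sqrt{2} - 22 = 56 i \sqrt{2} - 22 = -22 + 56 i \sqrt{2}$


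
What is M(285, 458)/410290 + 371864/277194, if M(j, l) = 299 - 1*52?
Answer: 76320273739/56864963130 ≈ 1.3421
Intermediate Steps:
M(j, l) = 247 (M(j, l) = 299 - 52 = 247)
M(285, 458)/410290 + 371864/277194 = 247/410290 + 371864/277194 = 247*(1/410290) + 371864*(1/277194) = 247/410290 + 185932/138597 = 76320273739/56864963130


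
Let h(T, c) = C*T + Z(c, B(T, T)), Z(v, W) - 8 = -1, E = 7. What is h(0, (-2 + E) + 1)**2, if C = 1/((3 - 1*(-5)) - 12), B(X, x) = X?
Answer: 49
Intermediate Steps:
Z(v, W) = 7 (Z(v, W) = 8 - 1 = 7)
C = -1/4 (C = 1/((3 + 5) - 12) = 1/(8 - 12) = 1/(-4) = -1/4 ≈ -0.25000)
h(T, c) = 7 - T/4 (h(T, c) = -T/4 + 7 = 7 - T/4)
h(0, (-2 + E) + 1)**2 = (7 - 1/4*0)**2 = (7 + 0)**2 = 7**2 = 49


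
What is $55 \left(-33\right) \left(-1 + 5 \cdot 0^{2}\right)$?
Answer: $1815$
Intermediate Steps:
$55 \left(-33\right) \left(-1 + 5 \cdot 0^{2}\right) = - 1815 \left(-1 + 5 \cdot 0\right) = - 1815 \left(-1 + 0\right) = \left(-1815\right) \left(-1\right) = 1815$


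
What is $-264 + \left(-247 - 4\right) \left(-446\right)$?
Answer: $111682$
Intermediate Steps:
$-264 + \left(-247 - 4\right) \left(-446\right) = -264 - -111946 = -264 + 111946 = 111682$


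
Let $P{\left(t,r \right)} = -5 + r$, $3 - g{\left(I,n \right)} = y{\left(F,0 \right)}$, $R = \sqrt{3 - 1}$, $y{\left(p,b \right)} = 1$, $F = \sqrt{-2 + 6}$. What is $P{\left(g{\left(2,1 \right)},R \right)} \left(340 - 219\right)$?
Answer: $-605 + 121 \sqrt{2} \approx -433.88$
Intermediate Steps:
$F = 2$ ($F = \sqrt{4} = 2$)
$R = \sqrt{2} \approx 1.4142$
$g{\left(I,n \right)} = 2$ ($g{\left(I,n \right)} = 3 - 1 = 2$)
$P{\left(g{\left(2,1 \right)},R \right)} \left(340 - 219\right) = \left(-5 + \sqrt{2}\right) \left(340 - 219\right) = \left(-5 + \sqrt{2}\right) 121 = -605 + 121 \sqrt{2}$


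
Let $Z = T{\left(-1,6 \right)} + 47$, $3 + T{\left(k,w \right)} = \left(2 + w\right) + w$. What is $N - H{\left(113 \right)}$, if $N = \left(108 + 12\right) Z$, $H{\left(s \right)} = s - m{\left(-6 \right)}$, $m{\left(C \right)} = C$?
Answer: $6841$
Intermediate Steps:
$T{\left(k,w \right)} = -1 + 2 w$ ($T{\left(k,w \right)} = -3 + \left(\left(2 + w\right) + w\right) = -3 + \left(2 + 2 w\right) = -1 + 2 w$)
$Z = 58$ ($Z = \left(-1 + 2 \cdot 6\right) + 47 = \left(-1 + 12\right) + 47 = 11 + 47 = 58$)
$H{\left(s \right)} = 6 + s$ ($H{\left(s \right)} = s - -6 = s + 6 = 6 + s$)
$N = 6960$ ($N = \left(108 + 12\right) 58 = 120 \cdot 58 = 6960$)
$N - H{\left(113 \right)} = 6960 - \left(6 + 113\right) = 6960 - 119 = 6841$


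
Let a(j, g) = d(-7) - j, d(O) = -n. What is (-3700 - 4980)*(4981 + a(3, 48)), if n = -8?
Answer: -43278480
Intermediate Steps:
d(O) = 8 (d(O) = -1*(-8) = 8)
a(j, g) = 8 - j
(-3700 - 4980)*(4981 + a(3, 48)) = (-3700 - 4980)*(4981 + (8 - 1*3)) = -8680*(4981 + (8 - 3)) = -8680*(4981 + 5) = -8680*4986 = -43278480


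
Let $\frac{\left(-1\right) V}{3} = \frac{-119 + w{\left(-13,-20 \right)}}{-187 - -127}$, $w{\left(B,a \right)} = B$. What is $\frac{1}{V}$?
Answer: $- \frac{5}{33} \approx -0.15152$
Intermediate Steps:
$V = - \frac{33}{5}$ ($V = - 3 \frac{-119 - 13}{-187 - -127} = - 3 \left(- \frac{132}{-187 + \left(-52 + 179\right)}\right) = - 3 \left(- \frac{132}{-187 + 127}\right) = - 3 \left(- \frac{132}{-60}\right) = - 3 \left(\left(-132\right) \left(- \frac{1}{60}\right)\right) = \left(-3\right) \frac{11}{5} = - \frac{33}{5} \approx -6.6$)
$\frac{1}{V} = \frac{1}{- \frac{33}{5}} = - \frac{5}{33}$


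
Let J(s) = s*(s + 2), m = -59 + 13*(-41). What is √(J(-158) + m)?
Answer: 2*√6014 ≈ 155.10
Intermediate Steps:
m = -592 (m = -59 - 533 = -592)
J(s) = s*(2 + s)
√(J(-158) + m) = √(-158*(2 - 158) - 592) = √(-158*(-156) - 592) = √(24648 - 592) = √24056 = 2*√6014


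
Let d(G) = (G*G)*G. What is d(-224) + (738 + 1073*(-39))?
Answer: -11280533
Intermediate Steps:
d(G) = G**3 (d(G) = G**2*G = G**3)
d(-224) + (738 + 1073*(-39)) = (-224)**3 + (738 + 1073*(-39)) = -11239424 + (738 - 41847) = -11239424 - 41109 = -11280533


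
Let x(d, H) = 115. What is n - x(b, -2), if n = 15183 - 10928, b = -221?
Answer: 4140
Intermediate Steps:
n = 4255
n - x(b, -2) = 4255 - 1*115 = 4255 - 115 = 4140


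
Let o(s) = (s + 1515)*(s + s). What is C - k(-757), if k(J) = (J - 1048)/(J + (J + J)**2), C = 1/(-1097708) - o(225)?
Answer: -1969504109799724499/2515330921812 ≈ -7.8300e+5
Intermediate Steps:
o(s) = 2*s*(1515 + s) (o(s) = (1515 + s)*(2*s) = 2*s*(1515 + s))
C = -859505364001/1097708 (C = 1/(-1097708) - 2*225*(1515 + 225) = -1/1097708 - 2*225*1740 = -1/1097708 - 1*783000 = -1/1097708 - 783000 = -859505364001/1097708 ≈ -7.8300e+5)
k(J) = (-1048 + J)/(J + 4*J**2) (k(J) = (-1048 + J)/(J + (2*J)**2) = (-1048 + J)/(J + 4*J**2))
C - k(-757) = -859505364001/1097708 - (-1048 - 757)/((-757)*(1 + 4*(-757))) = -859505364001/1097708 - (-1)*(-1805)/(757*(1 - 3028)) = -859505364001/1097708 - (-1)*(-1805)/(757*(-3027)) = -859505364001/1097708 - (-1)*(-1)*(-1805)/(757*3027) = -859505364001/1097708 - 1*(-1805/2291439) = -859505364001/1097708 + 1805/2291439 = -1969504109799724499/2515330921812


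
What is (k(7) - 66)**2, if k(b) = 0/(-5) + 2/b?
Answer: 211600/49 ≈ 4318.4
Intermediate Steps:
k(b) = 2/b (k(b) = 0*(-1/5) + 2/b = 0 + 2/b = 2/b)
(k(7) - 66)**2 = (2/7 - 66)**2 = (-460/7)**2 = 211600/49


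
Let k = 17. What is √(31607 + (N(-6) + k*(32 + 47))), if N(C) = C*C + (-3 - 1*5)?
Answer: √32978 ≈ 181.60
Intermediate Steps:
N(C) = -8 + C² (N(C) = C² + (-3 - 5) = C² - 8 = -8 + C²)
√(31607 + (N(-6) + k*(32 + 47))) = √(31607 + ((-8 + (-6)²) + 17*(32 + 47))) = √(31607 + ((-8 + 36) + 17*79)) = √(31607 + (28 + 1343)) = √(31607 + 1371) = √32978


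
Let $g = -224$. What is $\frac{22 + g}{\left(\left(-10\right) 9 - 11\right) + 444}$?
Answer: $- \frac{202}{343} \approx -0.58892$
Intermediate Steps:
$\frac{22 + g}{\left(\left(-10\right) 9 - 11\right) + 444} = \frac{22 - 224}{\left(\left(-10\right) 9 - 11\right) + 444} = - \frac{202}{\left(-90 - 11\right) + 444} = - \frac{202}{-101 + 444} = - \frac{202}{343}$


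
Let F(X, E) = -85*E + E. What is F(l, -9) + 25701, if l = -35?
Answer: 26457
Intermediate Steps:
F(X, E) = -84*E
F(l, -9) + 25701 = -84*(-9) + 25701 = 756 + 25701 = 26457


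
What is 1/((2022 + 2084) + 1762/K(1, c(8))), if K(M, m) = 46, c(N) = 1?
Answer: 23/95319 ≈ 0.00024129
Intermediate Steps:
1/((2022 + 2084) + 1762/K(1, c(8))) = 1/((2022 + 2084) + 1762/46) = 1/(4106 + 1762*(1/46)) = 1/(4106 + 881/23) = 1/(95319/23) = 23/95319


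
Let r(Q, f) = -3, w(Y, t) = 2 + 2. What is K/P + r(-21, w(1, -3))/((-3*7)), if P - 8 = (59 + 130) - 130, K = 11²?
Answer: 914/469 ≈ 1.9488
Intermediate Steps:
w(Y, t) = 4
K = 121
P = 67 (P = 8 + ((59 + 130) - 130) = 8 + (189 - 130) = 8 + 59 = 67)
K/P + r(-21, w(1, -3))/((-3*7)) = 121/67 - 3/((-3*7)) = 121*(1/67) - 3/(-21) = 121/67 - 3*(-1/21) = 121/67 + ⅐ = 914/469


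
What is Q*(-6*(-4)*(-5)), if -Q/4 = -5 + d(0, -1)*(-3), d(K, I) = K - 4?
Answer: 3360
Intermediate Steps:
d(K, I) = -4 + K
Q = -28 (Q = -4*(-5 + (-4 + 0)*(-3)) = -4*(-5 - 4*(-3)) = -4*(-5 + 12) = -4*7 = -28)
Q*(-6*(-4)*(-5)) = -28*(-6*(-4))*(-5) = -672*(-5) = -28*(-120) = 3360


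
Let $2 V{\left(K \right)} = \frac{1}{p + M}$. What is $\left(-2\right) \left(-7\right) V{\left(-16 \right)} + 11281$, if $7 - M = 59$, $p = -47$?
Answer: $\frac{1116812}{99} \approx 11281.0$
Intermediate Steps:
$M = -52$ ($M = 7 - 59 = -52$)
$V{\left(K \right)} = - \frac{1}{198}$ ($V{\left(K \right)} = \frac{1}{2 \left(-47 - 52\right)} = \frac{1}{2 \left(-99\right)} = \frac{1}{2} \left(- \frac{1}{99}\right) = - \frac{1}{198}$)
$\left(-2\right) \left(-7\right) V{\left(-16 \right)} + 11281 = \left(-2\right) \left(-7\right) \left(- \frac{1}{198}\right) + 11281 = 14 \left(- \frac{1}{198}\right) + 11281 = - \frac{7}{99} + 11281 = \frac{1116812}{99}$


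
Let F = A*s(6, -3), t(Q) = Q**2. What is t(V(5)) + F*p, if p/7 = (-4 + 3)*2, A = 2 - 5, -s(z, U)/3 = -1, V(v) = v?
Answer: 151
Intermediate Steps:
s(z, U) = 3 (s(z, U) = -3*(-1) = 3)
A = -3
F = -9 (F = -3*3 = -9)
p = -14 (p = 7*((-4 + 3)*2) = 7*(-1*2) = 7*(-2) = -14)
t(V(5)) + F*p = 5**2 - 9*(-14) = 25 + 126 = 151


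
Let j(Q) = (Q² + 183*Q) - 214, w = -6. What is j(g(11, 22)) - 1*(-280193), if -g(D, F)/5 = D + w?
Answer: 276029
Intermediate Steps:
g(D, F) = 30 - 5*D (g(D, F) = -5*(D - 6) = -5*(-6 + D) = 30 - 5*D)
j(Q) = -214 + Q² + 183*Q
j(g(11, 22)) - 1*(-280193) = (-214 + (30 - 5*11)² + 183*(30 - 5*11)) - 1*(-280193) = (-214 + (30 - 55)² + 183*(30 - 55)) + 280193 = (-214 + (-25)² + 183*(-25)) + 280193 = (-214 + 625 - 4575) + 280193 = -4164 + 280193 = 276029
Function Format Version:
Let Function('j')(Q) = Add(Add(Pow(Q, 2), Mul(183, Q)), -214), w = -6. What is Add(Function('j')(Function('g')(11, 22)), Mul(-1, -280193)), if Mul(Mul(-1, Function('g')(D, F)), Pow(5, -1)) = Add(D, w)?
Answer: 276029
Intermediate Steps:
Function('g')(D, F) = Add(30, Mul(-5, D)) (Function('g')(D, F) = Mul(-5, Add(D, -6)) = Mul(-5, Add(-6, D)) = Add(30, Mul(-5, D)))
Function('j')(Q) = Add(-214, Pow(Q, 2), Mul(183, Q))
Add(Function('j')(Function('g')(11, 22)), Mul(-1, -280193)) = Add(Add(-214, Pow(Add(30, Mul(-5, 11)), 2), Mul(183, Add(30, Mul(-5, 11)))), Mul(-1, -280193)) = Add(Add(-214, Pow(Add(30, -55), 2), Mul(183, Add(30, -55))), 280193) = Add(Add(-214, Pow(-25, 2), Mul(183, -25)), 280193) = Add(Add(-214, 625, -4575), 280193) = Add(-4164, 280193) = 276029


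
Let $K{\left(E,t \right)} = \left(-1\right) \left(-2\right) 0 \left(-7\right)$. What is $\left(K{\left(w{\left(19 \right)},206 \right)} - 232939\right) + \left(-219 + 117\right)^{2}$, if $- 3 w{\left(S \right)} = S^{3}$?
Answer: $-222535$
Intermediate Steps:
$w{\left(S \right)} = - \frac{S^{3}}{3}$
$K{\left(E,t \right)} = 0$ ($K{\left(E,t \right)} = 2 \cdot 0 \left(-7\right) = 0 \left(-7\right) = 0$)
$\left(K{\left(w{\left(19 \right)},206 \right)} - 232939\right) + \left(-219 + 117\right)^{2} = \left(0 - 232939\right) + \left(-219 + 117\right)^{2} = -232939 + \left(-102\right)^{2} = -232939 + 10404 = -222535$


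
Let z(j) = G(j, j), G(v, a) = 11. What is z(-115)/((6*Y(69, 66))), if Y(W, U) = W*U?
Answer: 1/2484 ≈ 0.00040258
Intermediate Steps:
Y(W, U) = U*W
z(j) = 11
z(-115)/((6*Y(69, 66))) = 11/((6*(66*69))) = 11/((6*4554)) = 11/27324 = 11*(1/27324) = 1/2484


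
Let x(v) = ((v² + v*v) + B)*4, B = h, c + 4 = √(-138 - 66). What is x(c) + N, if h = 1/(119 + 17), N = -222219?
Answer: -7606581/34 - 128*I*√51 ≈ -2.2372e+5 - 914.1*I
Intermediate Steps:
c = -4 + 2*I*√51 (c = -4 + √(-138 - 66) = -4 + √(-204) = -4 + 2*I*√51 ≈ -4.0 + 14.283*I)
h = 1/136 ≈ 0.0073529
B = 1/136 ≈ 0.0073529
x(v) = 1/34 + 8*v² (x(v) = ((v² + v*v) + 1/136)*4 = ((v² + v²) + 1/136)*4 = (2*v² + 1/136)*4 = (1/136 + 2*v²)*4 = 1/34 + 8*v²)
x(c) + N = (1/34 + 8*(-4 + 2*I*√51)²) - 222219 = -7555445/34 + 8*(-4 + 2*I*√51)²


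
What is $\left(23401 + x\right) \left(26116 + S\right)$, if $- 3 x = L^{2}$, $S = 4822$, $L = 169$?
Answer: $\frac{1288320196}{3} \approx 4.2944 \cdot 10^{8}$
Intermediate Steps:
$x = - \frac{28561}{3}$ ($x = - \frac{169^{2}}{3} = \left(- \frac{1}{3}\right) 28561 = - \frac{28561}{3} \approx -9520.3$)
$\left(23401 + x\right) \left(26116 + S\right) = \left(23401 - \frac{28561}{3}\right) \left(26116 + 4822\right) = \frac{41642}{3} \cdot 30938 = \frac{1288320196}{3}$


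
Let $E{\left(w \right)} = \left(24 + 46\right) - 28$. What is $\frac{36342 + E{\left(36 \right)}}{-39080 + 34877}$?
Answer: $- \frac{12128}{1401} \approx -8.6567$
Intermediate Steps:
$E{\left(w \right)} = 42$ ($E{\left(w \right)} = 70 - 28 = 42$)
$\frac{36342 + E{\left(36 \right)}}{-39080 + 34877} = \frac{36342 + 42}{-39080 + 34877} = \frac{36384}{-4203} = 36384 \left(- \frac{1}{4203}\right) = - \frac{12128}{1401}$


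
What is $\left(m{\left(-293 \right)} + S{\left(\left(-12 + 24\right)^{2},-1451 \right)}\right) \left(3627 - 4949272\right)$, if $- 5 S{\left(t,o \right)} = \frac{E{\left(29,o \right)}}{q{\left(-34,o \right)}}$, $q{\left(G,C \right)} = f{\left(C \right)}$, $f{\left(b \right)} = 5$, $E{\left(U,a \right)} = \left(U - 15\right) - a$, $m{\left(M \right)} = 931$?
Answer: $-4314580698$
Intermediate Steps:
$E{\left(U,a \right)} = -15 + U - a$ ($E{\left(U,a \right)} = \left(-15 + U\right) - a = -15 + U - a$)
$q{\left(G,C \right)} = 5$
$S{\left(t,o \right)} = - \frac{14}{25} + \frac{o}{25}$ ($S{\left(t,o \right)} = - \frac{\left(-15 + 29 - o\right) \frac{1}{5}}{5} = - \frac{\left(14 - o\right) \frac{1}{5}}{5} = - \frac{\frac{14}{5} - \frac{o}{5}}{5} = - \frac{14}{25} + \frac{o}{25}$)
$\left(m{\left(-293 \right)} + S{\left(\left(-12 + 24\right)^{2},-1451 \right)}\right) \left(3627 - 4949272\right) = \left(931 + \left(- \frac{14}{25} + \frac{1}{25} \left(-1451\right)\right)\right) \left(3627 - 4949272\right) = \left(931 - \frac{293}{5}\right) \left(-4945645\right) = \frac{4362}{5} \left(-4945645\right) = -4314580698$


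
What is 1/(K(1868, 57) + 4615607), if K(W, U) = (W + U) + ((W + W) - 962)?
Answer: 1/4620306 ≈ 2.1644e-7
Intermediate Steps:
K(W, U) = -962 + U + 3*W (K(W, U) = (U + W) + (2*W - 962) = (U + W) + (-962 + 2*W) = -962 + U + 3*W)
1/(K(1868, 57) + 4615607) = 1/((-962 + 57 + 3*1868) + 4615607) = 1/((-962 + 57 + 5604) + 4615607) = 1/(4699 + 4615607) = 1/4620306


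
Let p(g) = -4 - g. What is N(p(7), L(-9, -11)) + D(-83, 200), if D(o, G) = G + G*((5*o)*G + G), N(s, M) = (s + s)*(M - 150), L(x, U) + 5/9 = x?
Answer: -149006608/9 ≈ -1.6556e+7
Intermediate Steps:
L(x, U) = -5/9 + x
N(s, M) = 2*s*(-150 + M) (N(s, M) = (2*s)*(-150 + M) = 2*s*(-150 + M))
D(o, G) = G + G*(G + 5*G*o) (D(o, G) = G + G*(5*G*o + G) = G + G*(G + 5*G*o))
N(p(7), L(-9, -11)) + D(-83, 200) = 2*(-4 - 1*7)*(-150 + (-5/9 - 9)) + 200*(1 + 200 + 5*200*(-83)) = 2*(-4 - 7)*(-150 - 86/9) + 200*(1 + 200 - 83000) = 2*(-11)*(-1436/9) + 200*(-82799) = 31592/9 - 16559800 = -149006608/9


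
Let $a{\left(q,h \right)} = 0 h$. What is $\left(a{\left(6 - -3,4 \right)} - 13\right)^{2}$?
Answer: $169$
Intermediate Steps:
$a{\left(q,h \right)} = 0$
$\left(a{\left(6 - -3,4 \right)} - 13\right)^{2} = \left(0 - 13\right)^{2} = \left(-13\right)^{2} = 169$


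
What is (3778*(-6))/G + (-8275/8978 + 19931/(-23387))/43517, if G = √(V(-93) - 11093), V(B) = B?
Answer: -372467943/9137198605262 + 11334*I*√11186/5593 ≈ -4.0764e-5 + 214.33*I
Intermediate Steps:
G = I*√11186 (G = √(-93 - 11093) = √(-11186) = I*√11186 ≈ 105.76*I)
(3778*(-6))/G + (-8275/8978 + 19931/(-23387))/43517 = (3778*(-6))/((I*√11186)) + (-8275/8978 + 19931/(-23387))/43517 = -(-11334)*I*√11186/5593 + (-8275*1/8978 + 19931*(-1/23387))*(1/43517) = 11334*I*√11186/5593 + (-8275/8978 - 19931/23387)*(1/43517) = 11334*I*√11186/5593 - 372467943/209968486*1/43517 = 11334*I*√11186/5593 - 372467943/9137198605262 = -372467943/9137198605262 + 11334*I*√11186/5593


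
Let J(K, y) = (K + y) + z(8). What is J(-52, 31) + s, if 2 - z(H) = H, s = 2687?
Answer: 2660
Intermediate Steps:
z(H) = 2 - H
J(K, y) = -6 + K + y (J(K, y) = (K + y) + (2 - 1*8) = (K + y) + (2 - 8) = (K + y) - 6 = -6 + K + y)
J(-52, 31) + s = (-6 - 52 + 31) + 2687 = -27 + 2687 = 2660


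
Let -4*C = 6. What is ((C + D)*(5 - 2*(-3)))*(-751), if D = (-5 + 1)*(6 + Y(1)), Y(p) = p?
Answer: 487399/2 ≈ 2.4370e+5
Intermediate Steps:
C = -3/2 (C = -1/4*6 = -3/2 ≈ -1.5000)
D = -28 (D = (-5 + 1)*(6 + 1) = -4*7 = -28)
((C + D)*(5 - 2*(-3)))*(-751) = ((-3/2 - 28)*(5 - 2*(-3)))*(-751) = -59*(5 + 6)/2*(-751) = -59/2*11*(-751) = -649/2*(-751) = 487399/2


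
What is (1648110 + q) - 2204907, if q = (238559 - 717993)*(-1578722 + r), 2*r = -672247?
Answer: 918041480650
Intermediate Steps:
r = -672247/2 (r = (½)*(-672247) = -672247/2 ≈ -3.3612e+5)
q = 918042037447 (q = (238559 - 717993)*(-1578722 - 672247/2) = -479434*(-3829691/2) = 918042037447)
(1648110 + q) - 2204907 = (1648110 + 918042037447) - 2204907 = 918043685557 - 2204907 = 918041480650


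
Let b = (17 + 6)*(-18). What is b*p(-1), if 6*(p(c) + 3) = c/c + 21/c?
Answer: 2622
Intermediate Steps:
p(c) = -17/6 + 7/(2*c) (p(c) = -3 + (c/c + 21/c)/6 = -3 + (1 + 21/c)/6 = -3 + (1/6 + 7/(2*c)) = -17/6 + 7/(2*c))
b = -414 (b = 23*(-18) = -414)
b*p(-1) = -69*(21 - 17*(-1))/(-1) = -69*(-1)*(21 + 17) = -69*(-1)*38 = -414*(-19/3) = 2622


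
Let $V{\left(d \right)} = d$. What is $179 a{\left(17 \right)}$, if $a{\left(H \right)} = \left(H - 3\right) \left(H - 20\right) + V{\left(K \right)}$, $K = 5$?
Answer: $-6623$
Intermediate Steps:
$a{\left(H \right)} = 5 + \left(-20 + H\right) \left(-3 + H\right)$ ($a{\left(H \right)} = \left(H - 3\right) \left(H - 20\right) + 5 = \left(-3 + H\right) \left(-20 + H\right) + 5 = \left(-20 + H\right) \left(-3 + H\right) + 5 = 5 + \left(-20 + H\right) \left(-3 + H\right)$)
$179 a{\left(17 \right)} = 179 \left(65 + 17^{2} - 391\right) = 179 \left(65 + 289 - 391\right) = 179 \left(-37\right) = -6623$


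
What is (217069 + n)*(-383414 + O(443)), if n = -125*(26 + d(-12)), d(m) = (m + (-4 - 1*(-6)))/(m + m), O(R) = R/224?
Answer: -220310646056479/2688 ≈ -8.1961e+10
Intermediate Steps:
O(R) = R/224 (O(R) = R*(1/224) = R/224)
d(m) = (2 + m)/(2*m) (d(m) = (m + (-4 + 6))/((2*m)) = (m + 2)*(1/(2*m)) = (2 + m)*(1/(2*m)) = (2 + m)/(2*m))
n = -39625/12 (n = -125*(26 + (½)*(2 - 12)/(-12)) = -125*(26 + (½)*(-1/12)*(-10)) = -125*(26 + 5/12) = -125*317/12 = -39625/12 ≈ -3302.1)
(217069 + n)*(-383414 + O(443)) = (217069 - 39625/12)*(-383414 + (1/224)*443) = 2565203*(-383414 + 443/224)/12 = (2565203/12)*(-85884293/224) = -220310646056479/2688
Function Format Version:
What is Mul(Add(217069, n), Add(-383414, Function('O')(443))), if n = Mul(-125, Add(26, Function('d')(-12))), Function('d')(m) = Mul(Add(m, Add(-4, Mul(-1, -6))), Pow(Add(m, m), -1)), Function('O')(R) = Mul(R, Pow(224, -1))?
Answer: Rational(-220310646056479, 2688) ≈ -8.1961e+10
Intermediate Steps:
Function('O')(R) = Mul(Rational(1, 224), R) (Function('O')(R) = Mul(R, Rational(1, 224)) = Mul(Rational(1, 224), R))
Function('d')(m) = Mul(Rational(1, 2), Pow(m, -1), Add(2, m)) (Function('d')(m) = Mul(Add(m, Add(-4, 6)), Pow(Mul(2, m), -1)) = Mul(Add(m, 2), Mul(Rational(1, 2), Pow(m, -1))) = Mul(Add(2, m), Mul(Rational(1, 2), Pow(m, -1))) = Mul(Rational(1, 2), Pow(m, -1), Add(2, m)))
n = Rational(-39625, 12) (n = Mul(-125, Add(26, Mul(Rational(1, 2), Pow(-12, -1), Add(2, -12)))) = Mul(-125, Add(26, Mul(Rational(1, 2), Rational(-1, 12), -10))) = Mul(-125, Add(26, Rational(5, 12))) = Mul(-125, Rational(317, 12)) = Rational(-39625, 12) ≈ -3302.1)
Mul(Add(217069, n), Add(-383414, Function('O')(443))) = Mul(Add(217069, Rational(-39625, 12)), Add(-383414, Mul(Rational(1, 224), 443))) = Mul(Rational(2565203, 12), Add(-383414, Rational(443, 224))) = Mul(Rational(2565203, 12), Rational(-85884293, 224)) = Rational(-220310646056479, 2688)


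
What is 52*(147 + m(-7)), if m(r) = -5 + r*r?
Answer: 9932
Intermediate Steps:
m(r) = -5 + r**2
52*(147 + m(-7)) = 52*(147 + (-5 + (-7)**2)) = 52*(147 + (-5 + 49)) = 52*(147 + 44) = 52*191 = 9932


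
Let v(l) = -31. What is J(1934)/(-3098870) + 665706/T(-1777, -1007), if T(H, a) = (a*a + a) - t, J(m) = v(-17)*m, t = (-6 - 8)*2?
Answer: 7078913170/10464574103 ≈ 0.67646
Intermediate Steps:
t = -28 (t = -14*2 = -28)
J(m) = -31*m
T(H, a) = 28 + a + a² (T(H, a) = (a*a + a) - 1*(-28) = (a² + a) + 28 = (a + a²) + 28 = 28 + a + a²)
J(1934)/(-3098870) + 665706/T(-1777, -1007) = -31*1934/(-3098870) + 665706/(28 - 1007 + (-1007)²) = -59954*(-1/3098870) + 665706/(28 - 1007 + 1014049) = 29977/1549435 + 665706/1013070 = 29977/1549435 + 665706*(1/1013070) = 29977/1549435 + 110951/168845 = 7078913170/10464574103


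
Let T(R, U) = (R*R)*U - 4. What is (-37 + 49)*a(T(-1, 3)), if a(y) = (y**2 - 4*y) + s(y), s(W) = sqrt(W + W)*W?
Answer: 60 - 12*I*sqrt(2) ≈ 60.0 - 16.971*I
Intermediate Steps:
s(W) = sqrt(2)*W**(3/2) (s(W) = sqrt(2*W)*W = (sqrt(2)*sqrt(W))*W = sqrt(2)*W**(3/2))
T(R, U) = -4 + U*R**2 (T(R, U) = R**2*U - 4 = U*R**2 - 4 = -4 + U*R**2)
a(y) = y**2 - 4*y + sqrt(2)*y**(3/2) (a(y) = (y**2 - 4*y) + sqrt(2)*y**(3/2) = y**2 - 4*y + sqrt(2)*y**(3/2))
(-37 + 49)*a(T(-1, 3)) = (-37 + 49)*((-4 + 3*(-1)**2)**2 - 4*(-4 + 3*(-1)**2) + sqrt(2)*(-4 + 3*(-1)**2)**(3/2)) = 12*((-4 + 3*1)**2 - 4*(-4 + 3*1) + sqrt(2)*(-4 + 3*1)**(3/2)) = 12*((-4 + 3)**2 - 4*(-4 + 3) + sqrt(2)*(-4 + 3)**(3/2)) = 12*((-1)**2 - 4*(-1) + sqrt(2)*(-1)**(3/2)) = 12*(1 + 4 + sqrt(2)*(-I)) = 12*(1 + 4 - I*sqrt(2)) = 12*(5 - I*sqrt(2)) = 60 - 12*I*sqrt(2)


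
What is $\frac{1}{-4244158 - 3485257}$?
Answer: $- \frac{1}{7729415} \approx -1.2938 \cdot 10^{-7}$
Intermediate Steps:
$\frac{1}{-4244158 - 3485257} = \frac{1}{-7729415} = - \frac{1}{7729415}$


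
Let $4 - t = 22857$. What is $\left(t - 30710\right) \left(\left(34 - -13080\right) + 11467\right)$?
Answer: $-1316632103$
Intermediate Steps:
$t = -22853$ ($t = 4 - 22857 = -22853$)
$\left(t - 30710\right) \left(\left(34 - -13080\right) + 11467\right) = \left(-22853 - 30710\right) \left(\left(34 - -13080\right) + 11467\right) = - 53563 \left(\left(34 + 13080\right) + 11467\right) = - 53563 \left(13114 + 11467\right) = \left(-53563\right) 24581 = -1316632103$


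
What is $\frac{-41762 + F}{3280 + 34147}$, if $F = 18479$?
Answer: $- \frac{1791}{2879} \approx -0.62209$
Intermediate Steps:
$\frac{-41762 + F}{3280 + 34147} = \frac{-41762 + 18479}{3280 + 34147} = - \frac{23283}{37427} = \left(-23283\right) \frac{1}{37427} = - \frac{1791}{2879}$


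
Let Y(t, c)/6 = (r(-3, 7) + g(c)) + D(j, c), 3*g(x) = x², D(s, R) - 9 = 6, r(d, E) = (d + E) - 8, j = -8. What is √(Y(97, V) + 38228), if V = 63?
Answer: 2*√11558 ≈ 215.02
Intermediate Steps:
r(d, E) = -8 + E + d (r(d, E) = (E + d) - 8 = -8 + E + d)
D(s, R) = 15 (D(s, R) = 9 + 6 = 15)
g(x) = x²/3
Y(t, c) = 66 + 2*c² (Y(t, c) = 6*(((-8 + 7 - 3) + c²/3) + 15) = 6*((-4 + c²/3) + 15) = 6*(11 + c²/3) = 66 + 2*c²)
√(Y(97, V) + 38228) = √((66 + 2*63²) + 38228) = √((66 + 2*3969) + 38228) = √((66 + 7938) + 38228) = √(8004 + 38228) = √46232 = 2*√11558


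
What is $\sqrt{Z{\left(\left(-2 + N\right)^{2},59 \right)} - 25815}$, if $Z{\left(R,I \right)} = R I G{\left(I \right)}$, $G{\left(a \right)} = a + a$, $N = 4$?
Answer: $\sqrt{2033} \approx 45.089$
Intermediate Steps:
$G{\left(a \right)} = 2 a$
$Z{\left(R,I \right)} = 2 R I^{2}$ ($Z{\left(R,I \right)} = R I 2 I = I R 2 I = 2 R I^{2}$)
$\sqrt{Z{\left(\left(-2 + N\right)^{2},59 \right)} - 25815} = \sqrt{2 \left(-2 + 4\right)^{2} \cdot 59^{2} - 25815} = \sqrt{2 \cdot 2^{2} \cdot 3481 - 25815} = \sqrt{2 \cdot 4 \cdot 3481 - 25815} = \sqrt{27848 - 25815} = \sqrt{2033}$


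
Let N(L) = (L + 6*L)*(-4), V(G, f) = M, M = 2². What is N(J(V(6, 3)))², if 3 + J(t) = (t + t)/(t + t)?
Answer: 3136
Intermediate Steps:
M = 4
V(G, f) = 4
J(t) = -2 (J(t) = -3 + (t + t)/(t + t) = -3 + (2*t)/((2*t)) = -3 + (2*t)*(1/(2*t)) = -3 + 1 = -2)
N(L) = -28*L (N(L) = (7*L)*(-4) = -28*L)
N(J(V(6, 3)))² = (-28*(-2))² = 56² = 3136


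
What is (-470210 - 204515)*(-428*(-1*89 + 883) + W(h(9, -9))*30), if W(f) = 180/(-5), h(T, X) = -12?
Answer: 230021849200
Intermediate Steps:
W(f) = -36 (W(f) = 180*(-1/5) = -36)
(-470210 - 204515)*(-428*(-1*89 + 883) + W(h(9, -9))*30) = (-470210 - 204515)*(-428*(-1*89 + 883) - 36*30) = -674725*(-428*(-89 + 883) - 1080) = -674725*(-428*794 - 1080) = -674725*(-339832 - 1080) = -674725*(-340912) = 230021849200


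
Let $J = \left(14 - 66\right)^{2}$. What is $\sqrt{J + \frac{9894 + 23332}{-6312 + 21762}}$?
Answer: $\frac{\sqrt{6459649017}}{1545} \approx 52.021$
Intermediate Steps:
$J = 2704$ ($J = \left(-52\right)^{2} = 2704$)
$\sqrt{J + \frac{9894 + 23332}{-6312 + 21762}} = \sqrt{2704 + \frac{9894 + 23332}{-6312 + 21762}} = \sqrt{2704 + \frac{33226}{15450}} = \sqrt{2704 + 33226 \cdot \frac{1}{15450}} = \sqrt{2704 + \frac{16613}{7725}} = \sqrt{\frac{20905013}{7725}} = \frac{\sqrt{6459649017}}{1545}$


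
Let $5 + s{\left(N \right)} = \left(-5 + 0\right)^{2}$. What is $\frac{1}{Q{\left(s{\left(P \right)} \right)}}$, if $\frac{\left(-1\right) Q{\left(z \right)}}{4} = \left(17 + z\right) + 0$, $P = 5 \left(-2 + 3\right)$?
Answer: $- \frac{1}{148} \approx -0.0067568$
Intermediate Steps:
$P = 5$ ($P = 5 \cdot 1 = 5$)
$s{\left(N \right)} = 20$ ($s{\left(N \right)} = -5 + \left(-5 + 0\right)^{2} = -5 + \left(-5\right)^{2} = -5 + 25 = 20$)
$Q{\left(z \right)} = -68 - 4 z$ ($Q{\left(z \right)} = - 4 \left(\left(17 + z\right) + 0\right) = - 4 \left(17 + z\right) = -68 - 4 z$)
$\frac{1}{Q{\left(s{\left(P \right)} \right)}} = \frac{1}{-68 - 80} = \frac{1}{-148} = - \frac{1}{148}$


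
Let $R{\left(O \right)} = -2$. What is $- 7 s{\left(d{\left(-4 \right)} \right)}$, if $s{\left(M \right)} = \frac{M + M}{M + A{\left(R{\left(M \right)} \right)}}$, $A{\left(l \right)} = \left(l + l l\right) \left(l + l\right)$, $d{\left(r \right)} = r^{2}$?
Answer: $-28$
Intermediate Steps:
$A{\left(l \right)} = 2 l \left(l + l^{2}\right)$ ($A{\left(l \right)} = \left(l + l^{2}\right) 2 l = 2 l \left(l + l^{2}\right)$)
$s{\left(M \right)} = \frac{2 M}{-8 + M}$ ($s{\left(M \right)} = \frac{M + M}{M + 2 \left(-2\right)^{2} \left(1 - 2\right)} = \frac{2 M}{M + 2 \cdot 4 \left(-1\right)} = \frac{2 M}{M - 8} = \frac{2 M}{-8 + M}$)
$- 7 s{\left(d{\left(-4 \right)} \right)} = - 7 \frac{2 \left(-4\right)^{2}}{-8 + \left(-4\right)^{2}} = - 7 \cdot 2 \cdot 16 \frac{1}{-8 + 16} = - 7 \cdot 2 \cdot 16 \cdot \frac{1}{8} = \left(-7\right) 4 = -28$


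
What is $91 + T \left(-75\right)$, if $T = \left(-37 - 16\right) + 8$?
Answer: $3466$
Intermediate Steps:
$T = -45$ ($T = -53 + 8 = -45$)
$91 + T \left(-75\right) = 91 - -3375 = 91 + 3375 = 3466$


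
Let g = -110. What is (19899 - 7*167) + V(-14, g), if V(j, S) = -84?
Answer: 18646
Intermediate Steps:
(19899 - 7*167) + V(-14, g) = (19899 - 7*167) - 84 = (19899 - 1169) - 84 = 18730 - 84 = 18646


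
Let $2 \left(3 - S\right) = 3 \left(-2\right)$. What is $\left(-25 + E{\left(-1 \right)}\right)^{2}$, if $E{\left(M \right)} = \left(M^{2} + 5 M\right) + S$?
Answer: $529$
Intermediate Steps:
$S = 6$ ($S = 3 - \frac{3 \left(-2\right)}{2} = 3 - -3 = 3 + 3 = 6$)
$E{\left(M \right)} = 6 + M^{2} + 5 M$ ($E{\left(M \right)} = \left(M^{2} + 5 M\right) + 6 = 6 + M^{2} + 5 M$)
$\left(-25 + E{\left(-1 \right)}\right)^{2} = \left(-25 + \left(6 + \left(-1\right)^{2} + 5 \left(-1\right)\right)\right)^{2} = \left(-25 + \left(6 + 1 - 5\right)\right)^{2} = \left(-25 + 2\right)^{2} = \left(-23\right)^{2} = 529$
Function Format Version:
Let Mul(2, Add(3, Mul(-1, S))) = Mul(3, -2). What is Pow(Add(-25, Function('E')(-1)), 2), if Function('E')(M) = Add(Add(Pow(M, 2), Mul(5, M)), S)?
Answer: 529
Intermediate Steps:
S = 6 (S = Add(3, Mul(Rational(-1, 2), Mul(3, -2))) = Add(3, Mul(Rational(-1, 2), -6)) = Add(3, 3) = 6)
Function('E')(M) = Add(6, Pow(M, 2), Mul(5, M)) (Function('E')(M) = Add(Add(Pow(M, 2), Mul(5, M)), 6) = Add(6, Pow(M, 2), Mul(5, M)))
Pow(Add(-25, Function('E')(-1)), 2) = Pow(Add(-25, Add(6, Pow(-1, 2), Mul(5, -1))), 2) = Pow(Add(-25, Add(6, 1, -5)), 2) = Pow(Add(-25, 2), 2) = Pow(-23, 2) = 529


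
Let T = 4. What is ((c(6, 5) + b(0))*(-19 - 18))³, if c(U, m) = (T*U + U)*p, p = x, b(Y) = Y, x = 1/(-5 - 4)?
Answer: 50653000/27 ≈ 1.8760e+6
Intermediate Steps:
x = -⅑ (x = 1/(-9) = -⅑ ≈ -0.11111)
p = -⅑ ≈ -0.11111
c(U, m) = -5*U/9 (c(U, m) = (4*U + U)*(-⅑) = (5*U)*(-⅑) = -5*U/9)
((c(6, 5) + b(0))*(-19 - 18))³ = ((-5/9*6 + 0)*(-19 - 18))³ = ((-10/3 + 0)*(-37))³ = (-10/3*(-37))³ = (370/3)³ = 50653000/27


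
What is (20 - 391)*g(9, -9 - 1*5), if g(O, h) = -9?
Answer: 3339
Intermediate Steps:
(20 - 391)*g(9, -9 - 1*5) = (20 - 391)*(-9) = -371*(-9) = 3339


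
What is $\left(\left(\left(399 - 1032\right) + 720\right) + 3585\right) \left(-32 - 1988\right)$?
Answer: $-7417440$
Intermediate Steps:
$\left(\left(\left(399 - 1032\right) + 720\right) + 3585\right) \left(-32 - 1988\right) = \left(\left(-633 + 720\right) + 3585\right) \left(-2020\right) = \left(87 + 3585\right) \left(-2020\right) = 3672 \left(-2020\right) = -7417440$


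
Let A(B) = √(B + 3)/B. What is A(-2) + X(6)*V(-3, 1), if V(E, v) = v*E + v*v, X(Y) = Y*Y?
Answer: -145/2 ≈ -72.500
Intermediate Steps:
X(Y) = Y²
A(B) = √(3 + B)/B
V(E, v) = v² + E*v (V(E, v) = E*v + v² = v² + E*v)
A(-2) + X(6)*V(-3, 1) = √(3 - 2)/(-2) + 6²*(1*(-3 + 1)) = -√1/2 + 36*(1*(-2)) = -½*1 + 36*(-2) = -½ - 72 = -145/2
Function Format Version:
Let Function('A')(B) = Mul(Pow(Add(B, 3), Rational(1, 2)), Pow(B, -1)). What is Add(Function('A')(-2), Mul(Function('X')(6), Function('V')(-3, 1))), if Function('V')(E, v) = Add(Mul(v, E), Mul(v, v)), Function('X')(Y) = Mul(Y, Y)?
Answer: Rational(-145, 2) ≈ -72.500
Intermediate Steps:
Function('X')(Y) = Pow(Y, 2)
Function('A')(B) = Mul(Pow(B, -1), Pow(Add(3, B), Rational(1, 2))) (Function('A')(B) = Mul(Pow(Add(3, B), Rational(1, 2)), Pow(B, -1)) = Mul(Pow(B, -1), Pow(Add(3, B), Rational(1, 2))))
Function('V')(E, v) = Add(Pow(v, 2), Mul(E, v)) (Function('V')(E, v) = Add(Mul(E, v), Pow(v, 2)) = Add(Pow(v, 2), Mul(E, v)))
Add(Function('A')(-2), Mul(Function('X')(6), Function('V')(-3, 1))) = Add(Mul(Pow(-2, -1), Pow(Add(3, -2), Rational(1, 2))), Mul(Pow(6, 2), Mul(1, Add(-3, 1)))) = Add(Mul(Rational(-1, 2), Pow(1, Rational(1, 2))), Mul(36, Mul(1, -2))) = Add(Mul(Rational(-1, 2), 1), Mul(36, -2)) = Add(Rational(-1, 2), -72) = Rational(-145, 2)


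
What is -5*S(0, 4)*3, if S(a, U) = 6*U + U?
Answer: -420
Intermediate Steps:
S(a, U) = 7*U
-5*S(0, 4)*3 = -35*4*3 = -5*28*3 = -140*3 = -420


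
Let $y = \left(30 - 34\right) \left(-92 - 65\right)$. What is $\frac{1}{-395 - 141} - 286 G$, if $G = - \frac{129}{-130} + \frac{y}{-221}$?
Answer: $\frac{24096867}{45560} \approx 528.9$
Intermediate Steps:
$y = 628$ ($y = \left(-4\right) \left(-157\right) = 628$)
$G = - \frac{4087}{2210}$ ($G = - \frac{129}{-130} + \frac{628}{-221} = \left(-129\right) \left(- \frac{1}{130}\right) + 628 \left(- \frac{1}{221}\right) = \frac{129}{130} - \frac{628}{221} = - \frac{4087}{2210} \approx -1.8493$)
$\frac{1}{-395 - 141} - 286 G = \frac{1}{-395 - 141} - - \frac{44957}{85} = \frac{1}{-536} + \frac{44957}{85} = - \frac{1}{536} + \frac{44957}{85} = \frac{24096867}{45560}$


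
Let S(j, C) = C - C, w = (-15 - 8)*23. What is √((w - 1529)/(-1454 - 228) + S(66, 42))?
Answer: 7*√21/29 ≈ 1.1061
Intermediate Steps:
w = -529 (w = -23*23 = -529)
S(j, C) = 0
√((w - 1529)/(-1454 - 228) + S(66, 42)) = √((-529 - 1529)/(-1454 - 228) + 0) = √(-2058/(-1682) + 0) = √(-2058*(-1/1682) + 0) = √(1029/841 + 0) = √(1029/841) = 7*√21/29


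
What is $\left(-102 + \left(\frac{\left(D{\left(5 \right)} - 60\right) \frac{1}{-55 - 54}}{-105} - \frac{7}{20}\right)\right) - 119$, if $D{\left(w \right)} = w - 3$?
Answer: $- \frac{2026727}{9156} \approx -221.35$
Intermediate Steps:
$D{\left(w \right)} = -3 + w$
$\left(-102 + \left(\frac{\left(D{\left(5 \right)} - 60\right) \frac{1}{-55 - 54}}{-105} - \frac{7}{20}\right)\right) - 119 = \left(-102 - \left(\frac{7}{20} - \frac{\left(\left(-3 + 5\right) - 60\right) \frac{1}{-55 - 54}}{-105}\right)\right) - 119 = \left(-102 - \left(\frac{7}{20} - \frac{2 - 60}{-109} \left(- \frac{1}{105}\right)\right)\right) - 119 = \left(-102 - \left(\frac{7}{20} - \left(-58\right) \left(- \frac{1}{109}\right) \left(- \frac{1}{105}\right)\right)\right) - 119 = \left(-102 + \left(\frac{58}{109} \left(- \frac{1}{105}\right) - \frac{7}{20}\right)\right) - 119 = \left(-102 - \frac{3251}{9156}\right) - 119 = - \frac{937163}{9156} - 119 = - \frac{2026727}{9156}$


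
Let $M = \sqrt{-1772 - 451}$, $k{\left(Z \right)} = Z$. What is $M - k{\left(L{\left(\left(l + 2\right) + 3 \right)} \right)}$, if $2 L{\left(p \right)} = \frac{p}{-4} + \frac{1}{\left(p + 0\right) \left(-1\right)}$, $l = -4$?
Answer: $\frac{5}{8} + 3 i \sqrt{247} \approx 0.625 + 47.149 i$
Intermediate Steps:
$L{\left(p \right)} = - \frac{1}{2 p} - \frac{p}{8}$ ($L{\left(p \right)} = \frac{\frac{p}{-4} + \frac{1}{\left(p + 0\right) \left(-1\right)}}{2} = \frac{p \left(- \frac{1}{4}\right) + \frac{1}{p} \left(-1\right)}{2} = \frac{- \frac{p}{4} - \frac{1}{p}}{2} = \frac{- \frac{1}{p} - \frac{p}{4}}{2} = - \frac{1}{2 p} - \frac{p}{8}$)
$M = 3 i \sqrt{247}$ ($M = \sqrt{-2223} = 3 i \sqrt{247} \approx 47.149 i$)
$M - k{\left(L{\left(\left(l + 2\right) + 3 \right)} \right)} = 3 i \sqrt{247} - \frac{-4 - \left(\left(-4 + 2\right) + 3\right)^{2}}{8 \left(\left(-4 + 2\right) + 3\right)} = 3 i \sqrt{247} - \frac{-4 - \left(-2 + 3\right)^{2}}{8 \left(-2 + 3\right)} = 3 i \sqrt{247} - \frac{-4 - 1^{2}}{8 \cdot 1} = 3 i \sqrt{247} - \frac{1}{8} \cdot 1 \left(-4 - 1\right) = 3 i \sqrt{247} - \frac{1}{8} \cdot 1 \left(-5\right) = 3 i \sqrt{247} - - \frac{5}{8} = 3 i \sqrt{247} + \frac{5}{8} = \frac{5}{8} + 3 i \sqrt{247}$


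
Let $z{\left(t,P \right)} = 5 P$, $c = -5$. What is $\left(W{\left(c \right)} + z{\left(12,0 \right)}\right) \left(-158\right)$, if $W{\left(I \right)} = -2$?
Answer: $316$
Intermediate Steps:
$\left(W{\left(c \right)} + z{\left(12,0 \right)}\right) \left(-158\right) = \left(-2 + 5 \cdot 0\right) \left(-158\right) = \left(-2 + 0\right) \left(-158\right) = \left(-2\right) \left(-158\right) = 316$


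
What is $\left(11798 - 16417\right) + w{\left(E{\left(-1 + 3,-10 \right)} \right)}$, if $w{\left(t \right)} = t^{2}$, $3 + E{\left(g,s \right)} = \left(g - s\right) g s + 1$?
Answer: $53945$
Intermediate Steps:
$E{\left(g,s \right)} = -2 + g s \left(g - s\right)$ ($E{\left(g,s \right)} = -3 + \left(\left(g - s\right) g s + 1\right) = -3 + \left(g \left(g - s\right) s + 1\right) = -3 + \left(g s \left(g - s\right) + 1\right) = -3 + \left(1 + g s \left(g - s\right)\right) = -2 + g s \left(g - s\right)$)
$\left(11798 - 16417\right) + w{\left(E{\left(-1 + 3,-10 \right)} \right)} = \left(11798 - 16417\right) + \left(-2 - 10 \left(-1 + 3\right)^{2} - \left(-1 + 3\right) \left(-10\right)^{2}\right)^{2} = \left(11798 - 16417\right) + \left(-2 - 10 \cdot 2^{2} - 2 \cdot 100\right)^{2} = -4619 + \left(-2 - 40 - 200\right)^{2} = -4619 + \left(-242\right)^{2} = -4619 + 58564 = 53945$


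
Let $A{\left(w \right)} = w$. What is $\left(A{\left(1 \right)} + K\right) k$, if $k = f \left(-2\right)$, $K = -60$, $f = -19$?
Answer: $-2242$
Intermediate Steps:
$k = 38$ ($k = \left(-19\right) \left(-2\right) = 38$)
$\left(A{\left(1 \right)} + K\right) k = \left(1 - 60\right) 38 = \left(-59\right) 38 = -2242$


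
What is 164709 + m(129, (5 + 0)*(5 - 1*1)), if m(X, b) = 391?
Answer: 165100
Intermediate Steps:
164709 + m(129, (5 + 0)*(5 - 1*1)) = 164709 + 391 = 165100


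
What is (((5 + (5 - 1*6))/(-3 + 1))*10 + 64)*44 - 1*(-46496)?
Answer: 48432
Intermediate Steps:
(((5 + (5 - 1*6))/(-3 + 1))*10 + 64)*44 - 1*(-46496) = (((5 + (5 - 6))/(-2))*10 + 64)*44 + 46496 = (((5 - 1)*(-1/2))*10 + 64)*44 + 46496 = ((4*(-1/2))*10 + 64)*44 + 46496 = (-2*10 + 64)*44 + 46496 = (-20 + 64)*44 + 46496 = 44*44 + 46496 = 1936 + 46496 = 48432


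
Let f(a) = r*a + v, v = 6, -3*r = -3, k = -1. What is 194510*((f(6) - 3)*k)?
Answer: -1750590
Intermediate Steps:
r = 1 (r = -1/3*(-3) = 1)
f(a) = 6 + a (f(a) = 1*a + 6 = a + 6 = 6 + a)
194510*((f(6) - 3)*k) = 194510*(((6 + 6) - 3)*(-1)) = 194510*((12 - 3)*(-1)) = 194510*(9*(-1)) = 194510*(-9) = -1750590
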